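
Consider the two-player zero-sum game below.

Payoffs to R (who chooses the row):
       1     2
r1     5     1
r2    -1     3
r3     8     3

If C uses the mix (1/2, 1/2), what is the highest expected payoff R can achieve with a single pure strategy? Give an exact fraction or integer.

11/2

r1: (5)·(1/2) + (1)·(1/2) = 3.
r2: (-1)·(1/2) + (3)·(1/2) = 1.
r3: (8)·(1/2) + (3)·(1/2) = 11/2.
The best pure response is r3 with expected payoff 11/2.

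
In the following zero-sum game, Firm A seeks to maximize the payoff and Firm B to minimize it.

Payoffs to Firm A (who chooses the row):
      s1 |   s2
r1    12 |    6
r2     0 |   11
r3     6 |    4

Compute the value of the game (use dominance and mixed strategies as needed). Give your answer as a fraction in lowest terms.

132/17

Row r3 is strictly dominated by row r1, so Firm A never plays it.
The remaining 2×2 game on (r1, r2) × (s1, s2) has no saddle point. Let Firm A play r1 with probability p; indifference gives 12p = 6p + 11(1−p), so p = 11/17.
Similarly Firm B's optimal q on s1 is 5/17, and the value is 12·(5/17) + (6)·(12/17) = 132/17.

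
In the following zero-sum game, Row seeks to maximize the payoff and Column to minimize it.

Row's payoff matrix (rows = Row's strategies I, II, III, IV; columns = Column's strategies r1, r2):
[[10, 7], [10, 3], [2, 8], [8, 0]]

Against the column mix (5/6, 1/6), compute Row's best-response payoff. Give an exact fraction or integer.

19/2

I: (10)·(5/6) + (7)·(1/6) = 19/2.
II: (10)·(5/6) + (3)·(1/6) = 53/6.
III: (2)·(5/6) + (8)·(1/6) = 3.
IV: (8)·(5/6) + (0)·(1/6) = 20/3.
The best pure response is I with expected payoff 19/2.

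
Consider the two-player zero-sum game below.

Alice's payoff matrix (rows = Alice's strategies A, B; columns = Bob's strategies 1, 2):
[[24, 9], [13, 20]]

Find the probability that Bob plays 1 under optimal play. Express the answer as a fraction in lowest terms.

1/2

Row minima are 9 and 13, so Alice's maximin is 13; column maxima are 24 and 20, so Bob's minimax is 20. These differ, so the equilibrium is in mixed strategies.
Let Bob play 1 with probability q. Alice is indifferent when 24q + 9(1−q) = 13q + 20(1−q), giving q = 1/2.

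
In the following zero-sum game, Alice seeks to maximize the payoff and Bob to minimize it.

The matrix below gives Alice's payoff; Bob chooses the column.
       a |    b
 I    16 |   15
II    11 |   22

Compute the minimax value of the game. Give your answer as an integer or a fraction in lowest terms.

187/12

Row minima are 15 and 11, so Alice's maximin is 15; column maxima are 16 and 22, so Bob's minimax is 16. These differ, so the equilibrium is in mixed strategies.
Let Alice play I with probability p. Bob is indifferent when 16p + 11(1−p) = 15p + 22(1−p), giving p = 11/12.
Let Bob play a with probability q. Alice is indifferent when 16q + 15(1−q) = 11q + 22(1−q), giving q = 7/12.
The value is 16·(7/12) + (15)·(5/12) = 187/12.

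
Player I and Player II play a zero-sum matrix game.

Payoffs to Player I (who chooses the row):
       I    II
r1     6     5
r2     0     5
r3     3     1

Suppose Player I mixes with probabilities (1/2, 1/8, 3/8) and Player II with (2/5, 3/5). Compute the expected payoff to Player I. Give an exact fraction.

15/4

Against (2/5, 3/5), each row's expected payoff is r1: 27/5; r2: 3; r3: 9/5.
Taking the (1/2, 1/8, 3/8)-weighted average: (1/2)·(27/5) + (1/8)·(3) + (3/8)·(9/5) = 15/4.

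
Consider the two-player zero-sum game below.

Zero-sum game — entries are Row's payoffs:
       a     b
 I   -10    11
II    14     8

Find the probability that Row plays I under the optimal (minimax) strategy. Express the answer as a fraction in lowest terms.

2/9

Row minima are -10 and 8, so Row's maximin is 8; column maxima are 14 and 11, so Column's minimax is 11. These differ, so the equilibrium is in mixed strategies.
Let Row play I with probability p. Column is indifferent when −10p + 14(1−p) = 11p + 8(1−p), giving p = 2/9.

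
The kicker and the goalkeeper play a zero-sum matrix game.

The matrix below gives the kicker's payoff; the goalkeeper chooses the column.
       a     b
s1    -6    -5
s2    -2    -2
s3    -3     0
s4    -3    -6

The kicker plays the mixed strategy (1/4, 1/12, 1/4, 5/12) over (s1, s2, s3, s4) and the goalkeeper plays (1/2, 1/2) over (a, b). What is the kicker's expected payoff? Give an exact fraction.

-91/24

Against (1/2, 1/2), each row's expected payoff is s1: -11/2; s2: -2; s3: -3/2; s4: -9/2.
Taking the (1/4, 1/12, 1/4, 5/12)-weighted average: (1/4)·(-11/2) + (1/12)·(-2) + (1/4)·(-3/2) + (5/12)·(-9/2) = -91/24.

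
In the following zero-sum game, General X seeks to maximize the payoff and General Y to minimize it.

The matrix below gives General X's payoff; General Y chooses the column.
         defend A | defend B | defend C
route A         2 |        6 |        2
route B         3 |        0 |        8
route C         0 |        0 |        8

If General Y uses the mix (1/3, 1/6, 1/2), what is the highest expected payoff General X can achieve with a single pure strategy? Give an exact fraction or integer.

route A: (2)·(1/3) + (6)·(1/6) + (2)·(1/2) = 8/3.
route B: (3)·(1/3) + (0)·(1/6) + (8)·(1/2) = 5.
route C: (0)·(1/3) + (0)·(1/6) + (8)·(1/2) = 4.
The best pure response is route B with expected payoff 5.

5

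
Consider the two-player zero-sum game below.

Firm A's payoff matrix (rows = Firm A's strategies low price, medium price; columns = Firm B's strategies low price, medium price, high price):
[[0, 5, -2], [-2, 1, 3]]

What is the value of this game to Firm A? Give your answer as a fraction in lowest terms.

Column medium price is strictly dominated by low price for Firm B (it gives Firm A more in every row).
The remaining 2×2 game on (low price, medium price) × (low price, high price) has no saddle point. Let Firm A play low price with probability p; indifference gives −2(1−p) = −2p + 3(1−p), so p = 5/7.
Similarly Firm B's optimal q on low price is 5/7, and the value is 0·(5/7) + (-2)·(2/7) = -4/7.

-4/7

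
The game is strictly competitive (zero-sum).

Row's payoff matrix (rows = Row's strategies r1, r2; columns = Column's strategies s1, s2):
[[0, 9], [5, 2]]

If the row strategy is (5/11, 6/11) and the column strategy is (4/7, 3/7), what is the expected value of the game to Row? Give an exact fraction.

291/77

Against (4/7, 3/7), each row's expected payoff is r1: 27/7; r2: 26/7.
Taking the (5/11, 6/11)-weighted average: (5/11)·(27/7) + (6/11)·(26/7) = 291/77.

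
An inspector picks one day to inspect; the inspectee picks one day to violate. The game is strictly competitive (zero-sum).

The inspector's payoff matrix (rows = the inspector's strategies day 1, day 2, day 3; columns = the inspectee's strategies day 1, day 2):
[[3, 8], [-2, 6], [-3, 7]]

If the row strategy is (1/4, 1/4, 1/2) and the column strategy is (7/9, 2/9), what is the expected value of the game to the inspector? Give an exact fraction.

7/12

Against (7/9, 2/9), each row's expected payoff is day 1: 37/9; day 2: -2/9; day 3: -7/9.
Taking the (1/4, 1/4, 1/2)-weighted average: (1/4)·(37/9) + (1/4)·(-2/9) + (1/2)·(-7/9) = 7/12.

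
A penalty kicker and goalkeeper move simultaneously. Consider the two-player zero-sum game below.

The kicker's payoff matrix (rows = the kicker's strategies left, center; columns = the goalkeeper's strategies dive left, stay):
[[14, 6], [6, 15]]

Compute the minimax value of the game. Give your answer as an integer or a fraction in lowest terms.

174/17

Row minima are 6 and 6, so the kicker's maximin is 6; column maxima are 14 and 15, so the goalkeeper's minimax is 14. These differ, so the equilibrium is in mixed strategies.
Let the kicker play left with probability p. The goalkeeper is indifferent when 14p + 6(1−p) = 6p + 15(1−p), giving p = 9/17.
Let the goalkeeper play dive left with probability q. The kicker is indifferent when 14q + 6(1−q) = 6q + 15(1−q), giving q = 9/17.
The value is 14·(9/17) + (6)·(8/17) = 174/17.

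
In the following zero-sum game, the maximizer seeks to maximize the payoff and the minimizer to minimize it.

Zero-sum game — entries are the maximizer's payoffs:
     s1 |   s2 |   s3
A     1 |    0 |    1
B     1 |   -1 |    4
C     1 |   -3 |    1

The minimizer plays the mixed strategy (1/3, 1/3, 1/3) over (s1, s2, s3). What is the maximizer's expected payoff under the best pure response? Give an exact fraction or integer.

A: (1)·(1/3) + (0)·(1/3) + (1)·(1/3) = 2/3.
B: (1)·(1/3) + (-1)·(1/3) + (4)·(1/3) = 4/3.
C: (1)·(1/3) + (-3)·(1/3) + (1)·(1/3) = -1/3.
The best pure response is B with expected payoff 4/3.

4/3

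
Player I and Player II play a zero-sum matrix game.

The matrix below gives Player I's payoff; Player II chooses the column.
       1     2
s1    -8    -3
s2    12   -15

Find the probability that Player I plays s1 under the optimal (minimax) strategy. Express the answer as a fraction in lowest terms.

27/32

Row minima are -8 and -15, so Player I's maximin is -8; column maxima are 12 and -3, so Player II's minimax is -3. These differ, so the equilibrium is in mixed strategies.
Let Player I play s1 with probability p. Player II is indifferent when −8p + 12(1−p) = −3p − 15(1−p), giving p = 27/32.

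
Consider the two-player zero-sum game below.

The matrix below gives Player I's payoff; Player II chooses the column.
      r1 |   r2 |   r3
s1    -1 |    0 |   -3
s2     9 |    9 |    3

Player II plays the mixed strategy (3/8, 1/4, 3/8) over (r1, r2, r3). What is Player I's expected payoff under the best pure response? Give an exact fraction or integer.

27/4

s1: (-1)·(3/8) + (0)·(1/4) + (-3)·(3/8) = -3/2.
s2: (9)·(3/8) + (9)·(1/4) + (3)·(3/8) = 27/4.
The best pure response is s2 with expected payoff 27/4.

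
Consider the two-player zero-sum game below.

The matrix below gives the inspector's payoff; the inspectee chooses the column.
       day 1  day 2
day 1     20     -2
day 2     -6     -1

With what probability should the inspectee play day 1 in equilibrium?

1/27

Row minima are -2 and -6, so the inspector's maximin is -2; column maxima are 20 and -1, so the inspectee's minimax is -1. These differ, so the equilibrium is in mixed strategies.
Let the inspectee play day 1 with probability q. The inspector is indifferent when 20q − 2(1−q) = −6q − (1−q), giving q = 1/27.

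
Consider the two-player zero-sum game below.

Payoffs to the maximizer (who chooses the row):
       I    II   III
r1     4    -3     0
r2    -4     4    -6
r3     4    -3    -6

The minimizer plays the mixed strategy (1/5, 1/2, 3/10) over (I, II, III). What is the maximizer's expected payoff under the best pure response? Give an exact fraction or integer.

r1: (4)·(1/5) + (-3)·(1/2) + (0)·(3/10) = -7/10.
r2: (-4)·(1/5) + (4)·(1/2) + (-6)·(3/10) = -3/5.
r3: (4)·(1/5) + (-3)·(1/2) + (-6)·(3/10) = -5/2.
The best pure response is r2 with expected payoff -3/5.

-3/5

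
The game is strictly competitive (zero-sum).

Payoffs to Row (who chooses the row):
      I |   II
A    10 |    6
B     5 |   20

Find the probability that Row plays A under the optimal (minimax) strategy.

15/19

Row minima are 6 and 5, so Row's maximin is 6; column maxima are 10 and 20, so Column's minimax is 10. These differ, so the equilibrium is in mixed strategies.
Let Row play A with probability p. Column is indifferent when 10p + 5(1−p) = 6p + 20(1−p), giving p = 15/19.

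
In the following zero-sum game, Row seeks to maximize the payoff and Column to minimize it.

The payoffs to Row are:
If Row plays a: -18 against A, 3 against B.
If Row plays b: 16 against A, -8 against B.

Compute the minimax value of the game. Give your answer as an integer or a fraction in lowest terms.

-32/15

Row minima are -18 and -8, so Row's maximin is -8; column maxima are 16 and 3, so Column's minimax is 3. These differ, so the equilibrium is in mixed strategies.
Let Row play a with probability p. Column is indifferent when −18p + 16(1−p) = 3p − 8(1−p), giving p = 8/15.
Let Column play A with probability q. Row is indifferent when −18q + 3(1−q) = 16q − 8(1−q), giving q = 11/45.
The value is -18·(11/45) + (3)·(34/45) = -32/15.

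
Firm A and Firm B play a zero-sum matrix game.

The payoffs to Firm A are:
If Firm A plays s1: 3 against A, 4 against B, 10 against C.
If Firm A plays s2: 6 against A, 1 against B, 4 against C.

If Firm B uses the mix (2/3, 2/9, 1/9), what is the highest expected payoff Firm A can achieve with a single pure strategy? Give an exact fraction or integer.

14/3

s1: (3)·(2/3) + (4)·(2/9) + (10)·(1/9) = 4.
s2: (6)·(2/3) + (1)·(2/9) + (4)·(1/9) = 14/3.
The best pure response is s2 with expected payoff 14/3.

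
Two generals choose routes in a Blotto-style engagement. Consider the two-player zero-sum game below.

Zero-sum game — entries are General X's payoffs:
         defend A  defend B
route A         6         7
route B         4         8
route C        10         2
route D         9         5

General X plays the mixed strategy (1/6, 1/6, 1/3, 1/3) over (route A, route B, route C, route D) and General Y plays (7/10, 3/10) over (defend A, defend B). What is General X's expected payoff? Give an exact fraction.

Against (7/10, 3/10), each row's expected payoff is route A: 63/10; route B: 26/5; route C: 38/5; route D: 39/5.
Taking the (1/6, 1/6, 1/3, 1/3)-weighted average: (1/6)·(63/10) + (1/6)·(26/5) + (1/3)·(38/5) + (1/3)·(39/5) = 141/20.

141/20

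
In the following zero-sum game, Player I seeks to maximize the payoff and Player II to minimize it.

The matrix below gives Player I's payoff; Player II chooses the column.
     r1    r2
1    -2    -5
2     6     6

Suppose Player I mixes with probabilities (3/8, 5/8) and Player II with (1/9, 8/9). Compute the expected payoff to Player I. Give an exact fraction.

Against (1/9, 8/9), each row's expected payoff is 1: -14/3; 2: 6.
Taking the (3/8, 5/8)-weighted average: (3/8)·(-14/3) + (5/8)·(6) = 2.

2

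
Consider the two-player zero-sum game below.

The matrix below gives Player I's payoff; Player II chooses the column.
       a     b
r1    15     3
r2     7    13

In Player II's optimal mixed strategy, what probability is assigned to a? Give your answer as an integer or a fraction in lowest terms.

Row minima are 3 and 7, so Player I's maximin is 7; column maxima are 15 and 13, so Player II's minimax is 13. These differ, so the equilibrium is in mixed strategies.
Let Player II play a with probability q. Player I is indifferent when 15q + 3(1−q) = 7q + 13(1−q), giving q = 5/9.

5/9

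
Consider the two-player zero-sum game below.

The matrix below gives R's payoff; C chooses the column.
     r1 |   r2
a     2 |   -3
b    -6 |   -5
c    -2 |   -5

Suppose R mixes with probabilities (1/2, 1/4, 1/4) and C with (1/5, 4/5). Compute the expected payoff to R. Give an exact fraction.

Against (1/5, 4/5), each row's expected payoff is a: -2; b: -26/5; c: -22/5.
Taking the (1/2, 1/4, 1/4)-weighted average: (1/2)·(-2) + (1/4)·(-26/5) + (1/4)·(-22/5) = -17/5.

-17/5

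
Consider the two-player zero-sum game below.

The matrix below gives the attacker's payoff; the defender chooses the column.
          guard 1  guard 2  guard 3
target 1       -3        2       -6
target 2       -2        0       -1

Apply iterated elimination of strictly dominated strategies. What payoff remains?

-2

Column guard 2 is strictly dominated by guard 1 for the defender (-3<2, -2<0); eliminate guard 2.
Row target 1 is strictly dominated by row target 2 (-2>-3, -1>-6); eliminate target 1.
Column guard 3 is strictly dominated by guard 1 for the defender (-2<-1); eliminate guard 3.
Only (target 2, guard 1) remains, with payoff -2.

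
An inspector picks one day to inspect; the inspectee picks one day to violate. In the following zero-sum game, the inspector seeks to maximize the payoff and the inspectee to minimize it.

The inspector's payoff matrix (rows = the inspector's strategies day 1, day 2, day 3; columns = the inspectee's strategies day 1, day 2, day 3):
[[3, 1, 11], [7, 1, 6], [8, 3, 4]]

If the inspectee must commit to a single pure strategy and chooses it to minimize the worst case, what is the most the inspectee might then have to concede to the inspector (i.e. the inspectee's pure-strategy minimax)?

The worst case (largest entry) in each column is day 1: 8, day 2: 3, day 3: 11.
The best (smallest) of these is 3.

3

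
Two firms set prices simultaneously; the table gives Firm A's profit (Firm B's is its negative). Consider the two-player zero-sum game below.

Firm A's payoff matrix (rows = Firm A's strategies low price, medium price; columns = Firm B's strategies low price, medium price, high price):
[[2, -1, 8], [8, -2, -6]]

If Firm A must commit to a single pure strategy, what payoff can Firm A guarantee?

-1

The worst-case payoff for each row is low price: -1, medium price: -6.
The best of these is -1.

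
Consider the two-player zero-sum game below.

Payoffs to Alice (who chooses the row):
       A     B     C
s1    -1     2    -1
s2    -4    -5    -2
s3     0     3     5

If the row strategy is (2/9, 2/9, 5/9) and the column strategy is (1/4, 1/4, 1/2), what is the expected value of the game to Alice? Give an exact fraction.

Against (1/4, 1/4, 1/2), each row's expected payoff is s1: -1/4; s2: -13/4; s3: 13/4.
Taking the (2/9, 2/9, 5/9)-weighted average: (2/9)·(-1/4) + (2/9)·(-13/4) + (5/9)·(13/4) = 37/36.

37/36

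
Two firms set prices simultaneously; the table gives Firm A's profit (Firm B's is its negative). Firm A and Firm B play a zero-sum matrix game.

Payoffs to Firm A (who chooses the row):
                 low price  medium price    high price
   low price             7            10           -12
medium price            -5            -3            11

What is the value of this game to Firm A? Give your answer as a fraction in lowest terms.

17/35

Column medium price is strictly dominated by low price for Firm B (it gives Firm A more in every row).
The remaining 2×2 game on (low price, medium price) × (low price, high price) has no saddle point. Let Firm A play low price with probability p; indifference gives 7p − 5(1−p) = −12p + 11(1−p), so p = 16/35.
Similarly Firm B's optimal q on low price is 23/35, and the value is 7·(23/35) + (-12)·(12/35) = 17/35.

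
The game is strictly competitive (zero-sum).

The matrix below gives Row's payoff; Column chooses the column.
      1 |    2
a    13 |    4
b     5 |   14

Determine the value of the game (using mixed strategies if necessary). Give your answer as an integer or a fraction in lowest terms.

9

Row minima are 4 and 5, so Row's maximin is 5; column maxima are 13 and 14, so Column's minimax is 13. These differ, so the equilibrium is in mixed strategies.
Let Row play a with probability p. Column is indifferent when 13p + 5(1−p) = 4p + 14(1−p), giving p = 1/2.
Let Column play 1 with probability q. Row is indifferent when 13q + 4(1−q) = 5q + 14(1−q), giving q = 5/9.
The value is 13·(5/9) + (4)·(4/9) = 9.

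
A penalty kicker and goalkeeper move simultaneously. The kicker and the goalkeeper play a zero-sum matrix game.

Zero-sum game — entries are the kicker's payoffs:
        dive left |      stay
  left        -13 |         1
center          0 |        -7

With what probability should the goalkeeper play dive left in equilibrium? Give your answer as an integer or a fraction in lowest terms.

8/21

Row minima are -13 and -7, so the kicker's maximin is -7; column maxima are 0 and 1, so the goalkeeper's minimax is 0. These differ, so the equilibrium is in mixed strategies.
Let the goalkeeper play dive left with probability q. The kicker is indifferent when −13q + (1−q) = −7(1−q), giving q = 8/21.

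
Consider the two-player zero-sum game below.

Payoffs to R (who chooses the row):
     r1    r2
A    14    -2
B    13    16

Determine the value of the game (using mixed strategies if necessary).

250/19

Row minima are -2 and 13, so R's maximin is 13; column maxima are 14 and 16, so C's minimax is 14. These differ, so the equilibrium is in mixed strategies.
Let R play A with probability p. C is indifferent when 14p + 13(1−p) = −2p + 16(1−p), giving p = 3/19.
Let C play r1 with probability q. R is indifferent when 14q − 2(1−q) = 13q + 16(1−q), giving q = 18/19.
The value is 14·(18/19) + (-2)·(1/19) = 250/19.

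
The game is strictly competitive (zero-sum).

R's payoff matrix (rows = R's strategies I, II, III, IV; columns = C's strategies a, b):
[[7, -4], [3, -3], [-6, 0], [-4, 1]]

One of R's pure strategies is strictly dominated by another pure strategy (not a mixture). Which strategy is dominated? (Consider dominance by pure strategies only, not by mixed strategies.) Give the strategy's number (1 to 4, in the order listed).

Compare III with IV: -4 > -6, 1 > 0.
So IV strictly dominates III for R; III is strictly dominated.

3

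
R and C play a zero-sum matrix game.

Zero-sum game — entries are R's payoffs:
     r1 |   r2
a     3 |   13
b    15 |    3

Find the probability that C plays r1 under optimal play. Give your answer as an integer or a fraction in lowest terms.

Row minima are 3 and 3, so R's maximin is 3; column maxima are 15 and 13, so C's minimax is 13. These differ, so the equilibrium is in mixed strategies.
Let C play r1 with probability q. R is indifferent when 3q + 13(1−q) = 15q + 3(1−q), giving q = 5/11.

5/11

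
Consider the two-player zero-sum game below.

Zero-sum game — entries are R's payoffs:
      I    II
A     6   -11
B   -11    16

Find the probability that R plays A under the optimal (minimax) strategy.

27/44

Row minima are -11 and -11, so R's maximin is -11; column maxima are 6 and 16, so C's minimax is 6. These differ, so the equilibrium is in mixed strategies.
Let R play A with probability p. C is indifferent when 6p − 11(1−p) = −11p + 16(1−p), giving p = 27/44.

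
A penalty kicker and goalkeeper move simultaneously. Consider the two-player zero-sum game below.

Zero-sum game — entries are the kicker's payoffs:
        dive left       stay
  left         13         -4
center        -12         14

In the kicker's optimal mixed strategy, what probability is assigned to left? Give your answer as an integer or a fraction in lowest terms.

Row minima are -4 and -12, so the kicker's maximin is -4; column maxima are 13 and 14, so the goalkeeper's minimax is 13. These differ, so the equilibrium is in mixed strategies.
Let the kicker play left with probability p. The goalkeeper is indifferent when 13p − 12(1−p) = −4p + 14(1−p), giving p = 26/43.

26/43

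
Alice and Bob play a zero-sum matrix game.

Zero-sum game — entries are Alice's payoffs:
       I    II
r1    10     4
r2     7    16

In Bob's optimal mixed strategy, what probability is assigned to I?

Row minima are 4 and 7, so Alice's maximin is 7; column maxima are 10 and 16, so Bob's minimax is 10. These differ, so the equilibrium is in mixed strategies.
Let Bob play I with probability q. Alice is indifferent when 10q + 4(1−q) = 7q + 16(1−q), giving q = 4/5.

4/5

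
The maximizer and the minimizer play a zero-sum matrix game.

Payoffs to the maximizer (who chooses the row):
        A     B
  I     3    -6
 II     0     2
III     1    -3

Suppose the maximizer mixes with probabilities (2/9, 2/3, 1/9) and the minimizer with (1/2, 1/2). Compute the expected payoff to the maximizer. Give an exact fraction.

2/9

Against (1/2, 1/2), each row's expected payoff is I: -3/2; II: 1; III: -1.
Taking the (2/9, 2/3, 1/9)-weighted average: (2/9)·(-3/2) + (2/3)·(1) + (1/9)·(-1) = 2/9.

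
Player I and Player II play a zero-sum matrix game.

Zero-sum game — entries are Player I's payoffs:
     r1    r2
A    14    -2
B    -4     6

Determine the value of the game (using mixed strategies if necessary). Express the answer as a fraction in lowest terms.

38/13

Row minima are -2 and -4, so Player I's maximin is -2; column maxima are 14 and 6, so Player II's minimax is 6. These differ, so the equilibrium is in mixed strategies.
Let Player I play A with probability p. Player II is indifferent when 14p − 4(1−p) = −2p + 6(1−p), giving p = 5/13.
Let Player II play r1 with probability q. Player I is indifferent when 14q − 2(1−q) = −4q + 6(1−q), giving q = 4/13.
The value is 14·(4/13) + (-2)·(9/13) = 38/13.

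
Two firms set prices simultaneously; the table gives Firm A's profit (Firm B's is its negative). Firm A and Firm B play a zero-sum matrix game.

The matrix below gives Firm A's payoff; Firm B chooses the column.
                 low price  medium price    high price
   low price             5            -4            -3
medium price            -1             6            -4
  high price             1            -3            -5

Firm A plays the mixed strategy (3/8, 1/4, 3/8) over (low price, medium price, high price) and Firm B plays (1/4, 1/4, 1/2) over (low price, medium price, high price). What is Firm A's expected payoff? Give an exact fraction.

-57/32

Against (1/4, 1/4, 1/2), each row's expected payoff is low price: -5/4; medium price: -3/4; high price: -3.
Taking the (3/8, 1/4, 3/8)-weighted average: (3/8)·(-5/4) + (1/4)·(-3/4) + (3/8)·(-3) = -57/32.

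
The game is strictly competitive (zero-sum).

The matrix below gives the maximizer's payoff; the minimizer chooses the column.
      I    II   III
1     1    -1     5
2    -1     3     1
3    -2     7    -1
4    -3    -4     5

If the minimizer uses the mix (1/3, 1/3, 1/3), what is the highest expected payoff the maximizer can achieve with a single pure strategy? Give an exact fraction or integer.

5/3

1: (1)·(1/3) + (-1)·(1/3) + (5)·(1/3) = 5/3.
2: (-1)·(1/3) + (3)·(1/3) + (1)·(1/3) = 1.
3: (-2)·(1/3) + (7)·(1/3) + (-1)·(1/3) = 4/3.
4: (-3)·(1/3) + (-4)·(1/3) + (5)·(1/3) = -2/3.
The best pure response is 1 with expected payoff 5/3.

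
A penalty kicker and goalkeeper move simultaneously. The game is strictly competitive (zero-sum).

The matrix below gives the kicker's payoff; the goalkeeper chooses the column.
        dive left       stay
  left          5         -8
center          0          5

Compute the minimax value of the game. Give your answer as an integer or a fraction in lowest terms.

25/18

Row minima are -8 and 0, so the kicker's maximin is 0; column maxima are 5 and 5, so the goalkeeper's minimax is 5. These differ, so the equilibrium is in mixed strategies.
Let the kicker play left with probability p. The goalkeeper is indifferent when 5p = −8p + 5(1−p), giving p = 5/18.
Let the goalkeeper play dive left with probability q. The kicker is indifferent when 5q − 8(1−q) = 5(1−q), giving q = 13/18.
The value is 5·(13/18) + (-8)·(5/18) = 25/18.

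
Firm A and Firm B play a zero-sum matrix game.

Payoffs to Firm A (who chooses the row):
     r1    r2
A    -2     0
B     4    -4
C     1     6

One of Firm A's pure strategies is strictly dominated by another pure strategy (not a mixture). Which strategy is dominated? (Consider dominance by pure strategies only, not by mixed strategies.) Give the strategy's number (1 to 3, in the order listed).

Compare A with C: 1 > -2, 6 > 0.
So C strictly dominates A for Firm A; A is strictly dominated.

1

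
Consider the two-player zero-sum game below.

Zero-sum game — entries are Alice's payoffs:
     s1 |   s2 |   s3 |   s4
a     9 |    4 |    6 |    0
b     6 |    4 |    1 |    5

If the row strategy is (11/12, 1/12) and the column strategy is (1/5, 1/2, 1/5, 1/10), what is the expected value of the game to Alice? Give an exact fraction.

589/120

Against (1/5, 1/2, 1/5, 1/10), each row's expected payoff is a: 5; b: 39/10.
Taking the (11/12, 1/12)-weighted average: (11/12)·(5) + (1/12)·(39/10) = 589/120.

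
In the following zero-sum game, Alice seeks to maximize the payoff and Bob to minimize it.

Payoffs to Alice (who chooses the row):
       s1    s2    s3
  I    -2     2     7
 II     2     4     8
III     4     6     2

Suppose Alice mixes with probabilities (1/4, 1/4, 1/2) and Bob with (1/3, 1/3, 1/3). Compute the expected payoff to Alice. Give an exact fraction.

Against (1/3, 1/3, 1/3), each row's expected payoff is I: 7/3; II: 14/3; III: 4.
Taking the (1/4, 1/4, 1/2)-weighted average: (1/4)·(7/3) + (1/4)·(14/3) + (1/2)·(4) = 15/4.

15/4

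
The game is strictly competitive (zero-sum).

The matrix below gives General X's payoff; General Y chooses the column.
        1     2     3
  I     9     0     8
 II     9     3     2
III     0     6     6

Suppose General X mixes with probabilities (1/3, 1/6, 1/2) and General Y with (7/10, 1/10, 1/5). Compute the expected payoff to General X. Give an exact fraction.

Against (7/10, 1/10, 1/5), each row's expected payoff is I: 79/10; II: 7; III: 9/5.
Taking the (1/3, 1/6, 1/2)-weighted average: (1/3)·(79/10) + (1/6)·(7) + (1/2)·(9/5) = 47/10.

47/10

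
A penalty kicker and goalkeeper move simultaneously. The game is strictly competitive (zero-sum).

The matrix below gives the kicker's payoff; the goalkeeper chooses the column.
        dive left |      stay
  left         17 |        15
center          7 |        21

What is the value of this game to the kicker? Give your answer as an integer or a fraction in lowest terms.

63/4

Row minima are 15 and 7, so the kicker's maximin is 15; column maxima are 17 and 21, so the goalkeeper's minimax is 17. These differ, so the equilibrium is in mixed strategies.
Let the kicker play left with probability p. The goalkeeper is indifferent when 17p + 7(1−p) = 15p + 21(1−p), giving p = 7/8.
Let the goalkeeper play dive left with probability q. The kicker is indifferent when 17q + 15(1−q) = 7q + 21(1−q), giving q = 3/8.
The value is 17·(3/8) + (15)·(5/8) = 63/4.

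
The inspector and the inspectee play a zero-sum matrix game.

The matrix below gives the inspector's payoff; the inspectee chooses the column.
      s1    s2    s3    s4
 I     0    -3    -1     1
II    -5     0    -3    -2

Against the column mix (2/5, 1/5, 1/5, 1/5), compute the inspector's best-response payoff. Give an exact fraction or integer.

-3/5

I: (0)·(2/5) + (-3)·(1/5) + (-1)·(1/5) + (1)·(1/5) = -3/5.
II: (-5)·(2/5) + (0)·(1/5) + (-3)·(1/5) + (-2)·(1/5) = -3.
The best pure response is I with expected payoff -3/5.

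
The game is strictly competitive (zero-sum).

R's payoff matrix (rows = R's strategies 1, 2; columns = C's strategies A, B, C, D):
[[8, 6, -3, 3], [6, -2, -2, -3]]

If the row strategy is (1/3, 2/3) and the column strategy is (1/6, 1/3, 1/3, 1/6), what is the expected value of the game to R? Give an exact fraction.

Against (1/6, 1/3, 1/3, 1/6), each row's expected payoff is 1: 17/6; 2: -5/6.
Taking the (1/3, 2/3)-weighted average: (1/3)·(17/6) + (2/3)·(-5/6) = 7/18.

7/18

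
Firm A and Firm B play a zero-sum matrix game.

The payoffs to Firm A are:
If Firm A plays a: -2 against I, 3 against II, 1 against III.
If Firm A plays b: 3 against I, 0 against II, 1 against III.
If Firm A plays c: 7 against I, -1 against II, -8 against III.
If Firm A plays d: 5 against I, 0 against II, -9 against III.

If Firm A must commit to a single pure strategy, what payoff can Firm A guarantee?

0

The worst-case payoff for each row is a: -2, b: 0, c: -8, d: -9.
The best of these is 0.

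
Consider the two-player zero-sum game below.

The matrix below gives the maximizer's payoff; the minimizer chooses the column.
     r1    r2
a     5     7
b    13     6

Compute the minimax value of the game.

61/9

Row minima are 5 and 6, so the maximizer's maximin is 6; column maxima are 13 and 7, so the minimizer's minimax is 7. These differ, so the equilibrium is in mixed strategies.
Let the maximizer play a with probability p. The minimizer is indifferent when 5p + 13(1−p) = 7p + 6(1−p), giving p = 7/9.
Let the minimizer play r1 with probability q. The maximizer is indifferent when 5q + 7(1−q) = 13q + 6(1−q), giving q = 1/9.
The value is 5·(1/9) + (7)·(8/9) = 61/9.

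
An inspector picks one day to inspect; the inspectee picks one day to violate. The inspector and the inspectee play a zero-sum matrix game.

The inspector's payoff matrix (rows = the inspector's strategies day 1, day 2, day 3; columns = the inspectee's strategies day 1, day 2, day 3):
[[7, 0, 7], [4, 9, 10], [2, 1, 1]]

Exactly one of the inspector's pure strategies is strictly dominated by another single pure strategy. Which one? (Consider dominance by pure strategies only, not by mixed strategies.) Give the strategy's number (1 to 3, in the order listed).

Compare day 3 with day 2: 4 > 2, 9 > 1, 10 > 1.
So day 2 strictly dominates day 3 for the inspector; day 3 is strictly dominated.

3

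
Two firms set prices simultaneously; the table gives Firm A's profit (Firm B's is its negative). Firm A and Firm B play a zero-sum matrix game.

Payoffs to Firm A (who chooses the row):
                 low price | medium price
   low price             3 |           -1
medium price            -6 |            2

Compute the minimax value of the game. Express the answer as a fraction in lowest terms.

0

Row minima are -1 and -6, so Firm A's maximin is -1; column maxima are 3 and 2, so Firm B's minimax is 2. These differ, so the equilibrium is in mixed strategies.
Let Firm A play low price with probability p. Firm B is indifferent when 3p − 6(1−p) = −p + 2(1−p), giving p = 2/3.
Let Firm B play low price with probability q. Firm A is indifferent when 3q − (1−q) = −6q + 2(1−q), giving q = 1/4.
The value is 3·(1/4) + (-1)·(3/4) = 0.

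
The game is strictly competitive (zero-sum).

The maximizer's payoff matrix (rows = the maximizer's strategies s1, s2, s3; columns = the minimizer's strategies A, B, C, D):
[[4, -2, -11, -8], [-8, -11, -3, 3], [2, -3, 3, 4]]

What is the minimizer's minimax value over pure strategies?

The worst case (largest entry) in each column is A: 4, B: -2, C: 3, D: 4.
The best (smallest) of these is -2.

-2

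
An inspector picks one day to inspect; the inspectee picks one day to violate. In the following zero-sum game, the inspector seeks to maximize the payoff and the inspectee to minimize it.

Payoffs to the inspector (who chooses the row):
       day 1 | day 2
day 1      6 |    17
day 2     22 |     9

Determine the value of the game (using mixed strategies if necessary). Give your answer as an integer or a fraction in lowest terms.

40/3

Row minima are 6 and 9, so the inspector's maximin is 9; column maxima are 22 and 17, so the inspectee's minimax is 17. These differ, so the equilibrium is in mixed strategies.
Let the inspector play day 1 with probability p. The inspectee is indifferent when 6p + 22(1−p) = 17p + 9(1−p), giving p = 13/24.
Let the inspectee play day 1 with probability q. The inspector is indifferent when 6q + 17(1−q) = 22q + 9(1−q), giving q = 1/3.
The value is 6·(1/3) + (17)·(2/3) = 40/3.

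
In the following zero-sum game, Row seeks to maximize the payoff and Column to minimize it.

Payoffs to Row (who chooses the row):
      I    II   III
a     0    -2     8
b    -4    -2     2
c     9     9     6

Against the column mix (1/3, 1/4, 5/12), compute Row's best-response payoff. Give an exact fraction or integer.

31/4

a: (0)·(1/3) + (-2)·(1/4) + (8)·(5/12) = 17/6.
b: (-4)·(1/3) + (-2)·(1/4) + (2)·(5/12) = -1.
c: (9)·(1/3) + (9)·(1/4) + (6)·(5/12) = 31/4.
The best pure response is c with expected payoff 31/4.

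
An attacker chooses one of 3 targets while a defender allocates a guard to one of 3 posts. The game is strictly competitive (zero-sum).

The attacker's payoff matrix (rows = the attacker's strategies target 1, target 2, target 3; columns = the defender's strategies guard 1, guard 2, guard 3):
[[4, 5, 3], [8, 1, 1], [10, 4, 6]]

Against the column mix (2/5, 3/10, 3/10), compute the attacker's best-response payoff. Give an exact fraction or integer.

7

target 1: (4)·(2/5) + (5)·(3/10) + (3)·(3/10) = 4.
target 2: (8)·(2/5) + (1)·(3/10) + (1)·(3/10) = 19/5.
target 3: (10)·(2/5) + (4)·(3/10) + (6)·(3/10) = 7.
The best pure response is target 3 with expected payoff 7.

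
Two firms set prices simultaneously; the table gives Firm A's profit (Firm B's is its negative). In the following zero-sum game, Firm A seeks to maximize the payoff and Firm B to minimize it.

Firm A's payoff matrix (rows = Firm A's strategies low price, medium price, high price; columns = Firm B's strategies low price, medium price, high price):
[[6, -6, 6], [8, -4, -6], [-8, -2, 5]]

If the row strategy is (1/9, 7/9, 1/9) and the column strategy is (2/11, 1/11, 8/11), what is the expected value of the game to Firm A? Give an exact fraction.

Against (2/11, 1/11, 8/11), each row's expected payoff is low price: 54/11; medium price: -36/11; high price: 2.
Taking the (1/9, 7/9, 1/9)-weighted average: (1/9)·(54/11) + (7/9)·(-36/11) + (1/9)·(2) = -16/9.

-16/9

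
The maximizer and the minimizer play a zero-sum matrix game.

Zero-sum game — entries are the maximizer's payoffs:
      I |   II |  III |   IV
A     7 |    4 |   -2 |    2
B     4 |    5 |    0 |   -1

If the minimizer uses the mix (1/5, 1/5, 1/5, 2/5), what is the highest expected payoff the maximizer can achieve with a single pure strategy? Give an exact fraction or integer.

A: (7)·(1/5) + (4)·(1/5) + (-2)·(1/5) + (2)·(2/5) = 13/5.
B: (4)·(1/5) + (5)·(1/5) + (0)·(1/5) + (-1)·(2/5) = 7/5.
The best pure response is A with expected payoff 13/5.

13/5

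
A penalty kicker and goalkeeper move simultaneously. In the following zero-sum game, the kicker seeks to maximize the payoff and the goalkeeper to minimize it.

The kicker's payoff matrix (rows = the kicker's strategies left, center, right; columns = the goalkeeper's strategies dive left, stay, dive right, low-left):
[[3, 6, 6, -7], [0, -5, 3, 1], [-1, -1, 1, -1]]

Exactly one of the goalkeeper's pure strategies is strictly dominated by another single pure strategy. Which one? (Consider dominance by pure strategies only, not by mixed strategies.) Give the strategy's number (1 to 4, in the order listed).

3

The goalkeeper prefers columns that give the kicker less. Compare dive right with dive left: 3 < 6, 0 < 3, -1 < 1.
So dive left strictly dominates dive right for the goalkeeper; dive right is strictly dominated.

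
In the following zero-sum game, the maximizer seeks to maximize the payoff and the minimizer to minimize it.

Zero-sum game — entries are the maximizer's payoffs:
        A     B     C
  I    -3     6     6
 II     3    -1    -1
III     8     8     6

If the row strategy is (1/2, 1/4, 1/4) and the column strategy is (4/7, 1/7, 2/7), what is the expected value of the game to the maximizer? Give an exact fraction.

73/28

Against (4/7, 1/7, 2/7), each row's expected payoff is I: 6/7; II: 9/7; III: 52/7.
Taking the (1/2, 1/4, 1/4)-weighted average: (1/2)·(6/7) + (1/4)·(9/7) + (1/4)·(52/7) = 73/28.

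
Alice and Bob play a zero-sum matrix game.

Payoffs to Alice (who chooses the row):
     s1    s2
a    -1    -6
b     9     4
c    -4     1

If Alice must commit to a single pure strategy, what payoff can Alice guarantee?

4

The worst-case payoff for each row is a: -6, b: 4, c: -4.
The best of these is 4.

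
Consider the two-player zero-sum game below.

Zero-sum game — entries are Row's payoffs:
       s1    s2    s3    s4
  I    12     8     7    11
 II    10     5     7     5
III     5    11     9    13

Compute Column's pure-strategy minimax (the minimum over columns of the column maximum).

9

The worst case (largest entry) in each column is s1: 12, s2: 11, s3: 9, s4: 13.
The best (smallest) of these is 9.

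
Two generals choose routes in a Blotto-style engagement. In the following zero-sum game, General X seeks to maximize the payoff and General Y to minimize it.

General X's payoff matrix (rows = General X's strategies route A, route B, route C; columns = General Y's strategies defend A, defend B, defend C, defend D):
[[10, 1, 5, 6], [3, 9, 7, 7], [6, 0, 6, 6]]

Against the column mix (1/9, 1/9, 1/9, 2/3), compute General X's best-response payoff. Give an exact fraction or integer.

61/9

route A: (10)·(1/9) + (1)·(1/9) + (5)·(1/9) + (6)·(2/3) = 52/9.
route B: (3)·(1/9) + (9)·(1/9) + (7)·(1/9) + (7)·(2/3) = 61/9.
route C: (6)·(1/9) + (0)·(1/9) + (6)·(1/9) + (6)·(2/3) = 16/3.
The best pure response is route B with expected payoff 61/9.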